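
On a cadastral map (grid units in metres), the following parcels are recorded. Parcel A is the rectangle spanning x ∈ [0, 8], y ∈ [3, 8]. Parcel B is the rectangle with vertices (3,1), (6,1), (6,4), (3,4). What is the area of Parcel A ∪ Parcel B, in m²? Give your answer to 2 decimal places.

By inclusion–exclusion:
Individual areas: |Parcel A| = 40, |Parcel B| = 9.
|Parcel A∩Parcel B|: x∈[3,6], y∈[3,4] → 3·1 = 3.
|Parcel A ∪ Parcel B| = 49 − 3 = 46.00.

46.00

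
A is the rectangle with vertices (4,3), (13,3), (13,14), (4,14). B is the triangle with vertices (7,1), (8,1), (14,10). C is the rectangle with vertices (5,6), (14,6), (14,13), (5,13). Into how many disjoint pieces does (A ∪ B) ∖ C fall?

(A ∪ B) ∖ C is a single connected region.

1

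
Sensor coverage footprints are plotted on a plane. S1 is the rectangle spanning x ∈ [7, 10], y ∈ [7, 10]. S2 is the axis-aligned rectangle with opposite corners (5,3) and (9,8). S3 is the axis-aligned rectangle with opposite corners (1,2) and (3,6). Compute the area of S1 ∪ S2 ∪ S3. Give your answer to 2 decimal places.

35.00

By inclusion–exclusion:
Individual areas: |S1| = 9, |S2| = 20, |S3| = 8.
|S1∩S2|: x∈[7,9], y∈[7,8] → 2·1 = 2.
|S1∩S3| = 0 (no overlap).
|S2∩S3| = 0 (no overlap).
|S1∩S2∩S3| = 0.
|S1 ∪ S2 ∪ S3| = 37 − 2 + 0 = 35.00.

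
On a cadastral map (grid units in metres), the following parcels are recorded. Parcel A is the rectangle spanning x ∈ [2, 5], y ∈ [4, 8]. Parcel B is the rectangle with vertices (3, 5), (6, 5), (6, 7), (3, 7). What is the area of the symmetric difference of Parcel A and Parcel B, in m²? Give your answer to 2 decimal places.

10.00

|Parcel A∩Parcel B|: x∈[3,5], y∈[5,7] → 2·2 = 4.
|Parcel A △ Parcel B| = |Parcel A| + |Parcel B| − 2·|Parcel A∩Parcel B| = 12 + 6 − 8 = 10.00.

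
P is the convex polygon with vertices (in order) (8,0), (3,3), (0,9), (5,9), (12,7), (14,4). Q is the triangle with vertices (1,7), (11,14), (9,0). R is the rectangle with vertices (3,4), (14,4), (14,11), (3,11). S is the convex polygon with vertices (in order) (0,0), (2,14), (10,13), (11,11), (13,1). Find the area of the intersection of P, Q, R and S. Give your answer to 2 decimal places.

29.66

The intersection is the polygon with vertices (9.571,4), (4.429,4), (3,5.25), (3,8.4), (3.857,9), (5,9), (10.078,7.549).
By the shoelace formula its area is 29.66.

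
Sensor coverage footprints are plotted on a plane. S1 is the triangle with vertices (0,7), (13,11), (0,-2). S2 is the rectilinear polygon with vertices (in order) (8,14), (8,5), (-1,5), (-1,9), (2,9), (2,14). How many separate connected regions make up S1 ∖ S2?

2

S1 ∖ S2 splits into 2 disjoint pieces (area 8.6538, area 24.5).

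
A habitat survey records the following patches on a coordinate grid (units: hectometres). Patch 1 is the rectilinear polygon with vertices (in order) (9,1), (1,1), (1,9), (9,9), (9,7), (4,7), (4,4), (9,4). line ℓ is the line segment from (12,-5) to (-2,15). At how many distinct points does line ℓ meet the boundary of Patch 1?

The segment meets the boundary at (2.2,9), (4,6.429), (5.7,4), (7.8,1).

4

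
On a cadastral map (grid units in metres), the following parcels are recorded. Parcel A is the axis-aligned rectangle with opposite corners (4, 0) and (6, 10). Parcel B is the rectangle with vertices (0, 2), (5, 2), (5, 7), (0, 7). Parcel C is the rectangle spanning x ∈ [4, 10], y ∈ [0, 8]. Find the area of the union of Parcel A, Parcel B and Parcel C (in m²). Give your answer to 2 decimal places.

72.00

By inclusion–exclusion:
Individual areas: |Parcel A| = 20, |Parcel B| = 25, |Parcel C| = 48.
|Parcel A∩Parcel B|: x∈[4,5], y∈[2,7] → 1·5 = 5.
|Parcel A∩Parcel C|: x∈[4,6], y∈[0,8] → 2·8 = 16.
|Parcel B∩Parcel C|: x∈[4,5], y∈[2,7] → 1·5 = 5.
|Parcel A∩Parcel B∩Parcel C| = 5.
|Parcel A ∪ Parcel B ∪ Parcel C| = 93 − 26 + 5 = 72.00.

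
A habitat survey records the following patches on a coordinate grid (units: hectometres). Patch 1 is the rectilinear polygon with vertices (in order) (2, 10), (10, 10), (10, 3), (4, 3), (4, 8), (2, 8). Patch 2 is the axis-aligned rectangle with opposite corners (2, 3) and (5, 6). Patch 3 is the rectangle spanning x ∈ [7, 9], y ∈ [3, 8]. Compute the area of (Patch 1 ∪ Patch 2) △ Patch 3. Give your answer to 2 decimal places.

|Patch 1 ∪ Patch 2| = 52.
|(Patch 1 ∪ Patch 2) ∩ Patch 3| = 10.
|(Patch 1 ∪ Patch 2) △ Patch 3| = 52 + 10 − 20 = 42.00.

42.00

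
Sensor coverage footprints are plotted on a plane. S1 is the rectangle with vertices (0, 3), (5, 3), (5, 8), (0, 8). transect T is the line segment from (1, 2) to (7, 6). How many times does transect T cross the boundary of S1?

2

The segment meets the boundary at (5,4.667), (2.5,3).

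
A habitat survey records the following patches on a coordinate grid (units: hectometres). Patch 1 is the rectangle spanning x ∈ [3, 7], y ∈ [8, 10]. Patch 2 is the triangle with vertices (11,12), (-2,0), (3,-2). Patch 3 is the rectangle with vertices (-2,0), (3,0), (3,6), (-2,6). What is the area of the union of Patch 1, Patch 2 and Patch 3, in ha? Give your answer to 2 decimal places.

69.41

By inclusion–exclusion:
Individual areas: |Patch 1| = 8, |Patch 2| = 43, |Patch 3| = 30.
|Patch 1∩Patch 2| = 0.0513.
|Patch 1∩Patch 3| = 0 (no overlap).
|Patch 2∩Patch 3| = 11.5385.
|Patch 1∩Patch 2∩Patch 3| = 0.
|Patch 1 ∪ Patch 2 ∪ Patch 3| = 81 − 11.5897 + 0 = 69.41.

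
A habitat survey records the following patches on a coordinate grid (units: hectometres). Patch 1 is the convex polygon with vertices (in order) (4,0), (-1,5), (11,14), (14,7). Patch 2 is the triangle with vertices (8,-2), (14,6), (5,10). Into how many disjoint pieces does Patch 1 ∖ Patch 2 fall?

Patch 1 ∖ Patch 2 splits into 2 disjoint pieces (area 39.8247, area 29.6678).

2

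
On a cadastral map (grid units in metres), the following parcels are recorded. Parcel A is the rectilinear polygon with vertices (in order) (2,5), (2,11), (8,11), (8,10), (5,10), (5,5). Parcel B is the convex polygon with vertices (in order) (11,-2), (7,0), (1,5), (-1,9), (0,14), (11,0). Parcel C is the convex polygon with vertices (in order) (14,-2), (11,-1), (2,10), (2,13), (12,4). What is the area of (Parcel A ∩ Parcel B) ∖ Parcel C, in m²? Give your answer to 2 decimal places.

|Parcel A ∩ Parcel B| = 13.5552.
|(Parcel A ∩ Parcel B) ∩ Parcel C| = 4.0552.
|(Parcel A ∩ Parcel B) ∖ Parcel C| = 13.5552 − 4.0552 = 9.50.

9.50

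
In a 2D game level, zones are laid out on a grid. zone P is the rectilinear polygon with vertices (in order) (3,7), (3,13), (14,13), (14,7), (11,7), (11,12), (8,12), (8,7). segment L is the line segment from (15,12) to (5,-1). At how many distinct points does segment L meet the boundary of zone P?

2

The segment meets the boundary at (11.154,7), (14,10.7).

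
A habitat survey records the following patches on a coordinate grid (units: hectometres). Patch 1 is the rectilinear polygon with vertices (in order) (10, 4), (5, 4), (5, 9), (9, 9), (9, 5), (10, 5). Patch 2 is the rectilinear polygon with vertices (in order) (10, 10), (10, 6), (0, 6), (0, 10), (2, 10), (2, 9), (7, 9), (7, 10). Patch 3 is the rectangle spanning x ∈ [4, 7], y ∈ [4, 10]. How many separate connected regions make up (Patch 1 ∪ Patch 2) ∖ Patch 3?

(Patch 1 ∪ Patch 2) ∖ Patch 3 splits into 2 disjoint pieces (area 14, area 17).

2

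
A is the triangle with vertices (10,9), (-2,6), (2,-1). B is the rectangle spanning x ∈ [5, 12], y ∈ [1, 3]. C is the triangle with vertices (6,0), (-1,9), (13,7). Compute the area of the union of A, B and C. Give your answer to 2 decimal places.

By inclusion–exclusion:
Individual areas: |A| = 48, |B| = 14, |C| = 56.
|A∩B| = 0.025.
|A∩C| = 23.4259.
|B∩C| = 5.9683.
|A∩B∩C| = 0.025.
|A ∪ B ∪ C| = 118 − 29.4191 + 0.025 = 88.61.

88.61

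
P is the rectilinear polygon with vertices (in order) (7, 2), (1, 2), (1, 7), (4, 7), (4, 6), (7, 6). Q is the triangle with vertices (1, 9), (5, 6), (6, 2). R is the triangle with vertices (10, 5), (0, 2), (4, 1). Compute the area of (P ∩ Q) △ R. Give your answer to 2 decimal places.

14.76

|P ∩ Q| = 4.8869.
|(P ∩ Q) ∩ R| = 0.5612.
|(P ∩ Q) △ R| = 4.8869 + 11 − 1.1224 = 14.76.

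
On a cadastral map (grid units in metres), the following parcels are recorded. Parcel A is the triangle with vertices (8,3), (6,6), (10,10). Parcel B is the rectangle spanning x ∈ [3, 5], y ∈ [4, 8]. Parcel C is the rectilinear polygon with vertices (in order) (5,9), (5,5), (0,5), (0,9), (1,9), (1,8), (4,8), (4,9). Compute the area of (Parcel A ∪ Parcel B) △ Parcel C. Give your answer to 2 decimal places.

|Parcel A ∪ Parcel B| = 18.
|(Parcel A ∪ Parcel B) ∩ Parcel C| = 6.
|(Parcel A ∪ Parcel B) △ Parcel C| = 18 + 17 − 12 = 23.00.

23.00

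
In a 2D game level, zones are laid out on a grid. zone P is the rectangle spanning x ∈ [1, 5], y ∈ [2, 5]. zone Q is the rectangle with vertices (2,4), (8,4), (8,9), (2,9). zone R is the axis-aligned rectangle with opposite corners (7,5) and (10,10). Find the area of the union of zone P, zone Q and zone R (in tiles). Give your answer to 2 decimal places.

By inclusion–exclusion:
Individual areas: |zone P| = 12, |zone Q| = 30, |zone R| = 15.
|zone P∩zone Q|: x∈[2,5], y∈[4,5] → 3·1 = 3.
|zone P∩zone R| = 0 (no overlap).
|zone Q∩zone R|: x∈[7,8], y∈[5,9] → 1·4 = 4.
|zone P∩zone Q∩zone R| = 0.
|zone P ∪ zone Q ∪ zone R| = 57 − 7 + 0 = 50.00.

50.00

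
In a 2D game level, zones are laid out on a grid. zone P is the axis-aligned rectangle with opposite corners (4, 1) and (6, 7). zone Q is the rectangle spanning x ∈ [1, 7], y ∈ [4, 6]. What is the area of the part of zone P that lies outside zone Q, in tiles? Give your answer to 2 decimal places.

|zone P∩zone Q|: x∈[4,6], y∈[4,6] → 2·2 = 4.
|zone P| = 12.
|zone P ∖ zone Q| = |zone P| − |zone P∩zone Q| = 12 − 4 = 8.00.

8.00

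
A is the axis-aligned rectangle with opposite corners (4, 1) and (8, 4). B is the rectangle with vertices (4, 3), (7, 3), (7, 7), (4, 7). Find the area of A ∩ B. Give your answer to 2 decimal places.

3.00

|A∩B|: x∈[4,7], y∈[3,4] → 3·1 = 3.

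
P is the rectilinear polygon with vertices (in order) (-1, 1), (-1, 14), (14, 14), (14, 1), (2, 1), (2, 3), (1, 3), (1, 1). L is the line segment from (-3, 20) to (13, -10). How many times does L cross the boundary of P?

2

The segment meets the boundary at (7.133,1), (0.2,14).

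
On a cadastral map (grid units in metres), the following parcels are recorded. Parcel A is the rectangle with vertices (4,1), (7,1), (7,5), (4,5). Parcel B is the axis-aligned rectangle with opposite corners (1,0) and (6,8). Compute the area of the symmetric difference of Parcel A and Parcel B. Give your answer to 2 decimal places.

|Parcel A∩Parcel B|: x∈[4,6], y∈[1,5] → 2·4 = 8.
|Parcel A △ Parcel B| = |Parcel A| + |Parcel B| − 2·|Parcel A∩Parcel B| = 12 + 40 − 16 = 36.00.

36.00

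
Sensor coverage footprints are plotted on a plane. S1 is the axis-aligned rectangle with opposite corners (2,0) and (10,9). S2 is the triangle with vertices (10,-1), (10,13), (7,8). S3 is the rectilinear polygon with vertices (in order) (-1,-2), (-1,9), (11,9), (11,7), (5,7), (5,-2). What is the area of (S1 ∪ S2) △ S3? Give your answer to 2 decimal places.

80.97

|S1 ∪ S2| = 76.9667.
|(S1 ∪ S2) ∩ S3| = 37.
|(S1 ∪ S2) △ S3| = 76.9667 + 78 − 74 = 80.97.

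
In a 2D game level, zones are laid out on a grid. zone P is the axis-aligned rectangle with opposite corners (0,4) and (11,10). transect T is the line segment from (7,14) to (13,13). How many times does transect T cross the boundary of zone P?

0

The segment lies entirely outside zone P and never meets its boundary.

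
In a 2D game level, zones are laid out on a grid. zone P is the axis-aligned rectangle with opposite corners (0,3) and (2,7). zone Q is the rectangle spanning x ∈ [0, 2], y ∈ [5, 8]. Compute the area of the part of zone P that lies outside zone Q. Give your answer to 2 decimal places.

|zone P∩zone Q|: x∈[0,2], y∈[5,7] → 2·2 = 4.
|zone P| = 8.
|zone P ∖ zone Q| = |zone P| − |zone P∩zone Q| = 8 − 4 = 4.00.

4.00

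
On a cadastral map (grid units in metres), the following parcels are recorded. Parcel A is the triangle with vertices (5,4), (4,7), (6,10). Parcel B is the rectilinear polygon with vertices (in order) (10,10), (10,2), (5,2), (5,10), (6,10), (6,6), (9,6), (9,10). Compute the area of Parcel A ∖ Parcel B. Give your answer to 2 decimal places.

|Parcel A| = 4.5, |Parcel A∩Parcel B| = 2.25.
|Parcel A ∖ Parcel B| = |Parcel A| − |Parcel A∩Parcel B| = 4.5 − 2.25 = 2.25.

2.25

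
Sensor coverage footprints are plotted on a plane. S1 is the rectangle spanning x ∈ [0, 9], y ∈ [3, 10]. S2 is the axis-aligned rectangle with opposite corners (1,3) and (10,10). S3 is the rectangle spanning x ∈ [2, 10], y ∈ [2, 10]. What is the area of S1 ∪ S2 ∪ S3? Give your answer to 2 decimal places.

By inclusion–exclusion:
Individual areas: |S1| = 63, |S2| = 63, |S3| = 64.
|S1∩S2|: x∈[1,9], y∈[3,10] → 8·7 = 56.
|S1∩S3|: x∈[2,9], y∈[3,10] → 7·7 = 49.
|S2∩S3|: x∈[2,10], y∈[3,10] → 8·7 = 56.
|S1∩S2∩S3| = 49.
|S1 ∪ S2 ∪ S3| = 190 − 161 + 49 = 78.00.

78.00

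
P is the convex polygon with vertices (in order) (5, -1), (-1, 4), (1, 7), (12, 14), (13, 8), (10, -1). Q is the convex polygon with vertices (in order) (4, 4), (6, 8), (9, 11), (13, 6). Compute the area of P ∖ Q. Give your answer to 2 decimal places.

|P| = 123, |P∩Q| = 29.2506.
|P ∖ Q| = |P| − |P∩Q| = 123 − 29.2506 = 93.75.

93.75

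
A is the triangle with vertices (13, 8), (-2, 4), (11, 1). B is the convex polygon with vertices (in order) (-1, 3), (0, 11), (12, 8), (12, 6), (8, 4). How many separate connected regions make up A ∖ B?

2

A ∖ B splits into 2 disjoint pieces (area 22.6167, area 0.3165).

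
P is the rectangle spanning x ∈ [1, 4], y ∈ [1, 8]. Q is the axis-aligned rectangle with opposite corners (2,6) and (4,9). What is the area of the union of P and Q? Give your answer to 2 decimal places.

By inclusion–exclusion:
Individual areas: |P| = 21, |Q| = 6.
|P∩Q|: x∈[2,4], y∈[6,8] → 2·2 = 4.
|P ∪ Q| = 27 − 4 = 23.00.

23.00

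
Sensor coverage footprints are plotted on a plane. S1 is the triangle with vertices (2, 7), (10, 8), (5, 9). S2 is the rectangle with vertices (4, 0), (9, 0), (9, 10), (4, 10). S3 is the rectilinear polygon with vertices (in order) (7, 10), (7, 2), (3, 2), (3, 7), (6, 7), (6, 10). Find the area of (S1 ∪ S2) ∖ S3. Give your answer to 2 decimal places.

33.25

|S1 ∪ S2| = 51.2458.
|(S1 ∪ S2) ∩ S3| = 18.
|(S1 ∪ S2) ∖ S3| = 51.2458 − 18 = 33.25.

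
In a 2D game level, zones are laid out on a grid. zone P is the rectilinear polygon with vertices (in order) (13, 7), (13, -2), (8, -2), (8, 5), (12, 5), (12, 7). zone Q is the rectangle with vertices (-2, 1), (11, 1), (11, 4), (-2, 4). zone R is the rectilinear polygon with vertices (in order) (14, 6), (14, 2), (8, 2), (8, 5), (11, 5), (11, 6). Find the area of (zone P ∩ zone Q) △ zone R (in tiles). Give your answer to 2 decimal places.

|zone P ∩ zone Q| = 9.
|(zone P ∩ zone Q) ∩ zone R| = 6.
|(zone P ∩ zone Q) △ zone R| = 9 + 21 − 12 = 18.00.

18.00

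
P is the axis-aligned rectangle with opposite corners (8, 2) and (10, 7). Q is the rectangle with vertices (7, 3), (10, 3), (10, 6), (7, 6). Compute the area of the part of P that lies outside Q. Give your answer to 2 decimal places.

4.00

|P∩Q|: x∈[8,10], y∈[3,6] → 2·3 = 6.
|P| = 10.
|P ∖ Q| = |P| − |P∩Q| = 10 − 6 = 4.00.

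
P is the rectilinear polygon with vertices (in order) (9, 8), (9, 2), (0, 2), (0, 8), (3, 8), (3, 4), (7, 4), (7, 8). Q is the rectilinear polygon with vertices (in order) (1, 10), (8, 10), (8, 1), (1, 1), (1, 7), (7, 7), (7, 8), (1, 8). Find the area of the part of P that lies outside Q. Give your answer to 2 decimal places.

|P| = 38, |P∩Q| = 24.
|P ∖ Q| = |P| − |P∩Q| = 38 − 24 = 14.00.

14.00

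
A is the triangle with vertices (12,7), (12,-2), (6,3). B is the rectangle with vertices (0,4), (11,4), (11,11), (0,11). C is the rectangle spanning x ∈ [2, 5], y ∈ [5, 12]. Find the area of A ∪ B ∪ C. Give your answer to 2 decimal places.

By inclusion–exclusion:
Individual areas: |A| = 27, |B| = 77, |C| = 21.
|A∩B| = 4.0833.
|A∩C| = 0.
|B∩C|: x∈[2,5], y∈[5,11] → 3·6 = 18.
|A∩B∩C| = 0.
|A ∪ B ∪ C| = 125 − 22.0833 + 0 = 102.92.

102.92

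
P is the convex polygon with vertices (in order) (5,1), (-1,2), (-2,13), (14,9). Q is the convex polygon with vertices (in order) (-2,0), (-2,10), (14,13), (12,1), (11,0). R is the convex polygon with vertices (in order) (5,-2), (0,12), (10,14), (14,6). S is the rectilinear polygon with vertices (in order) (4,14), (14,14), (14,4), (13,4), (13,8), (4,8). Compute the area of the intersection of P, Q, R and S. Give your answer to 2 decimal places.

20.76

The intersection is the polygon with vertices (12.286,9.429), (12.961,8.077), (12.875,8), (4,8), (4,11.125), (4.857,11.286).
By the shoelace formula its area is 20.76.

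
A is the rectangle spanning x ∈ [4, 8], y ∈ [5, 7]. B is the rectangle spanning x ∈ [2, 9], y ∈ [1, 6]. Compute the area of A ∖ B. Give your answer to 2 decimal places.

4.00

|A∩B|: x∈[4,8], y∈[5,6] → 4·1 = 4.
|A| = 8.
|A ∖ B| = |A| − |A∩B| = 8 − 4 = 4.00.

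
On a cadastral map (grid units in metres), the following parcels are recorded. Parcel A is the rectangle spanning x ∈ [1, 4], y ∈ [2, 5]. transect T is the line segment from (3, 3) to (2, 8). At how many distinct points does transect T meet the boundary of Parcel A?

The segment meets the boundary at (2.6,5).

1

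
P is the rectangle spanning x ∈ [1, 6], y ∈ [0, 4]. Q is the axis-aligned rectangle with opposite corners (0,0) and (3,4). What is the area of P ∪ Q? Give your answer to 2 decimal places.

24.00

By inclusion–exclusion:
Individual areas: |P| = 20, |Q| = 12.
|P∩Q|: x∈[1,3], y∈[0,4] → 2·4 = 8.
|P ∪ Q| = 32 − 8 = 24.00.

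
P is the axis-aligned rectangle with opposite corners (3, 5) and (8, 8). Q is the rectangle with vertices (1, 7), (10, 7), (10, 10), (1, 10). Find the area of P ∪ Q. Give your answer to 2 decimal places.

37.00

By inclusion–exclusion:
Individual areas: |P| = 15, |Q| = 27.
|P∩Q|: x∈[3,8], y∈[7,8] → 5·1 = 5.
|P ∪ Q| = 42 − 5 = 37.00.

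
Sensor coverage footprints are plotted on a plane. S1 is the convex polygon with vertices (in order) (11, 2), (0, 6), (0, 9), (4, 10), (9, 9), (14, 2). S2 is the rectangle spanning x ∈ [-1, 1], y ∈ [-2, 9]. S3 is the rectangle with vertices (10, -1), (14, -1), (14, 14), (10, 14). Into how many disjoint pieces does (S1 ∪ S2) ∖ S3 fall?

1

(S1 ∪ S2) ∖ S3 is a single connected region.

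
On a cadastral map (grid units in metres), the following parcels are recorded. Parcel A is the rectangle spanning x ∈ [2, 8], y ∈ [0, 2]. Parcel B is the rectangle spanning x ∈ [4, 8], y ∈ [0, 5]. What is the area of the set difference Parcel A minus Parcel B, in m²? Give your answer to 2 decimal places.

4.00

|Parcel A∩Parcel B|: x∈[4,8], y∈[0,2] → 4·2 = 8.
|Parcel A| = 12.
|Parcel A ∖ Parcel B| = |Parcel A| − |Parcel A∩Parcel B| = 12 − 8 = 4.00.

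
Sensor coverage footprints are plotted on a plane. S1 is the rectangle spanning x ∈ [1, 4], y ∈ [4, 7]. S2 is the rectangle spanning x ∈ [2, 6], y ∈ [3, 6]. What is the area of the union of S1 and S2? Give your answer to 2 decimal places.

17.00

By inclusion–exclusion:
Individual areas: |S1| = 9, |S2| = 12.
|S1∩S2|: x∈[2,4], y∈[4,6] → 2·2 = 4.
|S1 ∪ S2| = 21 − 4 = 17.00.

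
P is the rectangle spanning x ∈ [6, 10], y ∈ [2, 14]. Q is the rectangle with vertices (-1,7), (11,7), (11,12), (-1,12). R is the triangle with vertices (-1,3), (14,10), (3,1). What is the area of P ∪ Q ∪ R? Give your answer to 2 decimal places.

107.38

By inclusion–exclusion:
Individual areas: |P| = 48, |Q| = 60, |R| = 29.
|P∩Q|: x∈[6,10], y∈[7,12] → 4·5 = 20.
|P∩R| = 8.4364.
|Q∩R| = 2.561.
|P∩Q∩R| = 1.3762.
|P ∪ Q ∪ R| = 137 − 30.9974 + 1.3762 = 107.38.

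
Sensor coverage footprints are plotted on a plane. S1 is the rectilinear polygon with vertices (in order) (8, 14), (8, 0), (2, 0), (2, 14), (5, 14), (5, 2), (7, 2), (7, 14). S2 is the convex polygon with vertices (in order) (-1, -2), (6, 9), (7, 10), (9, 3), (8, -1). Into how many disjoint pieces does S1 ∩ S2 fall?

1

S1 ∩ S2 is a single connected region.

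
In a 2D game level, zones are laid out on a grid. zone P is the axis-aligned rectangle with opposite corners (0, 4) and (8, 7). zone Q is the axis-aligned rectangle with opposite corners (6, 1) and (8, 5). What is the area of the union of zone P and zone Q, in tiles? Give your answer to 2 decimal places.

By inclusion–exclusion:
Individual areas: |zone P| = 24, |zone Q| = 8.
|zone P∩zone Q|: x∈[6,8], y∈[4,5] → 2·1 = 2.
|zone P ∪ zone Q| = 32 − 2 = 30.00.

30.00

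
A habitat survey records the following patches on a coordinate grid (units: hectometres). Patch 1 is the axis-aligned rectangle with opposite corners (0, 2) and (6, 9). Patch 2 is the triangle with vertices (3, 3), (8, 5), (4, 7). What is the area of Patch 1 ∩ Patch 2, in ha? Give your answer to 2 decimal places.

7.20

The intersection is the polygon with vertices (6,4.2), (3,3), (4,7), (6,6).
By the shoelace formula its area is 7.20.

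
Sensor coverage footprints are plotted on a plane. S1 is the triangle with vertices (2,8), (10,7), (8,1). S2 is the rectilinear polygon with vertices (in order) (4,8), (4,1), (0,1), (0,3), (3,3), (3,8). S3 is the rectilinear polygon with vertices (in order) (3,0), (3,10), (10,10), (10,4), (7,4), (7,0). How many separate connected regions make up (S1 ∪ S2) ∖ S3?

(S1 ∪ S2) ∖ S3 splits into 3 disjoint pieces (area 3.9167, area 6, area 0.5208).

3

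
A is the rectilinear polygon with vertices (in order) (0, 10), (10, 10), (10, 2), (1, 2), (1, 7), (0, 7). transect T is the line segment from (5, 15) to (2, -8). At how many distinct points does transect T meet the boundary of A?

The segment meets the boundary at (3.304,2), (4.348,10).

2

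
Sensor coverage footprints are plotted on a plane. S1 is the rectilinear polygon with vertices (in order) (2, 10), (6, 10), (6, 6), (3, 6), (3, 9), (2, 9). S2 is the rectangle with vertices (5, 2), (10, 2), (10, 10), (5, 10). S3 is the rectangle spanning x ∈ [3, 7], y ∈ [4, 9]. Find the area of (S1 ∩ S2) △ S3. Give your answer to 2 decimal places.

|S1 ∩ S2| = 4.
|(S1 ∩ S2) ∩ S3| = 3.
|(S1 ∩ S2) △ S3| = 4 + 20 − 6 = 18.00.

18.00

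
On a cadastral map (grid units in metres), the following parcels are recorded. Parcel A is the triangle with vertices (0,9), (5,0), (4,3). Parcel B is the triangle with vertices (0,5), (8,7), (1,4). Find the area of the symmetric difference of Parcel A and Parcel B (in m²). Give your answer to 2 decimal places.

7.28

|Parcel A| = 3, |Parcel B| = 5, |Parcel A∩Parcel B| = 0.3595.
|Parcel A △ Parcel B| = |Parcel A| + |Parcel B| − 2·|Parcel A∩Parcel B| = 3 + 5 − 0.719 = 7.28.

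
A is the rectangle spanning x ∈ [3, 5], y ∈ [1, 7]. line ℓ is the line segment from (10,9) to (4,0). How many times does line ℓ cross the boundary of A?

2

The segment meets the boundary at (4.667,1), (5,1.5).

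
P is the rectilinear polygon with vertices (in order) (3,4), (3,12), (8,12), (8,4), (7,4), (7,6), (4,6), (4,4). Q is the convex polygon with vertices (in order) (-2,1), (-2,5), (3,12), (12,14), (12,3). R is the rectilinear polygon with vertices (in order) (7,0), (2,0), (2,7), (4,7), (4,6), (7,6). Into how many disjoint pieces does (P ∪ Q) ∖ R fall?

1

(P ∪ Q) ∖ R is a single connected region.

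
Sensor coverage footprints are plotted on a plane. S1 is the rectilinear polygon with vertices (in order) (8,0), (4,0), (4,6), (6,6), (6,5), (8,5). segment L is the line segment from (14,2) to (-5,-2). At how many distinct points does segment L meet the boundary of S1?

2

The segment meets the boundary at (4.5,0), (8,0.737).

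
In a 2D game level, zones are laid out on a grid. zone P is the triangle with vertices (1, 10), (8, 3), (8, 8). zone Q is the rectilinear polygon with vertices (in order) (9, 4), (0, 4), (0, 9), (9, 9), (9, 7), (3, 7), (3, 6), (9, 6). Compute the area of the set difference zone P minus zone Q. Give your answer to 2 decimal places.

5.25

|zone P| = 17.5, |zone P∩zone Q| = 12.25.
|zone P ∖ zone Q| = |zone P| − |zone P∩zone Q| = 17.5 − 12.25 = 5.25.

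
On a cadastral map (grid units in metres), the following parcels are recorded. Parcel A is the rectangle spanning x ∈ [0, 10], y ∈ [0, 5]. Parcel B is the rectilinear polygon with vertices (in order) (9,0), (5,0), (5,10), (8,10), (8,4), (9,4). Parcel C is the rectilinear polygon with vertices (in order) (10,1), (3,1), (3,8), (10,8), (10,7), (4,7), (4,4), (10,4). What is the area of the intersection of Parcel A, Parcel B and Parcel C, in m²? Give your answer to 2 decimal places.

12.00

The intersection is the polygon with vertices (9,4), (9,1), (5,1), (5,4), (8,4).
By the shoelace formula its area is 12.00.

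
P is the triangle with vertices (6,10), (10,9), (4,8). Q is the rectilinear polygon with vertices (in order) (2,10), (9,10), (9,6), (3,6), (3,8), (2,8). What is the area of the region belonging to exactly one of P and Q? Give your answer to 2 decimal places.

|P| = 5, |Q| = 26, |P∩Q| = 4.7917.
|P △ Q| = |P| + |Q| − 2·|P∩Q| = 5 + 26 − 9.5833 = 21.42.

21.42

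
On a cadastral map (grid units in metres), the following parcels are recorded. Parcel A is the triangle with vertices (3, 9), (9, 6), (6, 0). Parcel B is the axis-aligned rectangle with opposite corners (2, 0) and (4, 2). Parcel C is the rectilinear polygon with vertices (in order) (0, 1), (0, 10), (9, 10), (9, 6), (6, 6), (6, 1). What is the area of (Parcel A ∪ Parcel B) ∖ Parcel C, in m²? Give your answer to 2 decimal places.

11.17

|Parcel A ∪ Parcel B| = 26.5.
|(Parcel A ∪ Parcel B) ∩ Parcel C| = 15.3333.
|(Parcel A ∪ Parcel B) ∖ Parcel C| = 26.5 − 15.3333 = 11.17.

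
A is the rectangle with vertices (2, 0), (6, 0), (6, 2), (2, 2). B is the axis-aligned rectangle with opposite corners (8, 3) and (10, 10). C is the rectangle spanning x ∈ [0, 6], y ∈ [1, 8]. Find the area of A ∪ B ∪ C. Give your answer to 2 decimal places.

60.00

By inclusion–exclusion:
Individual areas: |A| = 8, |B| = 14, |C| = 42.
|A∩B| = 0 (no overlap).
|A∩C|: x∈[2,6], y∈[1,2] → 4·1 = 4.
|B∩C| = 0 (no overlap).
|A∩B∩C| = 0.
|A ∪ B ∪ C| = 64 − 4 + 0 = 60.00.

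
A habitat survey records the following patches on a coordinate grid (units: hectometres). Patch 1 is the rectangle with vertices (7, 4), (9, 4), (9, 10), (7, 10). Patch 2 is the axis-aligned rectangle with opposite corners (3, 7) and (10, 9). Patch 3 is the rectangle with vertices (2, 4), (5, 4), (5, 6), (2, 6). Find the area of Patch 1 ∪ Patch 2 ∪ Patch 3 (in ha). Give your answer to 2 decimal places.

By inclusion–exclusion:
Individual areas: |Patch 1| = 12, |Patch 2| = 14, |Patch 3| = 6.
|Patch 1∩Patch 2|: x∈[7,9], y∈[7,9] → 2·2 = 4.
|Patch 1∩Patch 3| = 0 (no overlap).
|Patch 2∩Patch 3| = 0 (no overlap).
|Patch 1∩Patch 2∩Patch 3| = 0.
|Patch 1 ∪ Patch 2 ∪ Patch 3| = 32 − 4 + 0 = 28.00.

28.00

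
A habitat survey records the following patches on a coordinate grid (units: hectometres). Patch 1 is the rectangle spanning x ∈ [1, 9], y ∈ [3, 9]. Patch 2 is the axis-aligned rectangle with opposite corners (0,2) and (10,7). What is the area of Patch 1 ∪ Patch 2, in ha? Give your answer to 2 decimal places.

By inclusion–exclusion:
Individual areas: |Patch 1| = 48, |Patch 2| = 50.
|Patch 1∩Patch 2|: x∈[1,9], y∈[3,7] → 8·4 = 32.
|Patch 1 ∪ Patch 2| = 98 − 32 = 66.00.

66.00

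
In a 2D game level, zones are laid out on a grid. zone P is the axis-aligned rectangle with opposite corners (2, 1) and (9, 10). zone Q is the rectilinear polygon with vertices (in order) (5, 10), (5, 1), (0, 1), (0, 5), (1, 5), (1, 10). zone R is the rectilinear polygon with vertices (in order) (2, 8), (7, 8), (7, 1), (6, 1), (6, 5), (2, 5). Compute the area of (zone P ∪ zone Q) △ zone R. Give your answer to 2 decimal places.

57.00

|zone P ∪ zone Q| = 76.
|(zone P ∪ zone Q) ∩ zone R| = 19.
|(zone P ∪ zone Q) △ zone R| = 76 + 19 − 38 = 57.00.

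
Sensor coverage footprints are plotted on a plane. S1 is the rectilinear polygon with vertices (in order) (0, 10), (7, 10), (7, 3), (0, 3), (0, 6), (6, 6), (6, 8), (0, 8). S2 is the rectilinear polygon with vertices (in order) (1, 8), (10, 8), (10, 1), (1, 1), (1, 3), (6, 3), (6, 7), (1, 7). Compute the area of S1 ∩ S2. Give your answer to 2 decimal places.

5.00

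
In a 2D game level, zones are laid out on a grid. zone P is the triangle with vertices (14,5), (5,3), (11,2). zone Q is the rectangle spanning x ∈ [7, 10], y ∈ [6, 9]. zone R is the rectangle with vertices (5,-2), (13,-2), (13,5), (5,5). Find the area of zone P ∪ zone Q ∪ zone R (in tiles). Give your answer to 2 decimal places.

By inclusion–exclusion:
Individual areas: |zone P| = 10.5, |zone Q| = 9, |zone R| = 56.
|zone P∩zone Q| = 0.
|zone P∩zone R| = 10.1111.
|zone Q∩zone R| = 0 (no overlap).
|zone P∩zone Q∩zone R| = 0.
|zone P ∪ zone Q ∪ zone R| = 75.5 − 10.1111 + 0 = 65.39.

65.39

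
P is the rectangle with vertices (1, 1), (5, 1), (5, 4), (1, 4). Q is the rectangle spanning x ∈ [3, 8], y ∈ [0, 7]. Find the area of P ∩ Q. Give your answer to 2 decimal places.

6.00

|P∩Q|: x∈[3,5], y∈[1,4] → 2·3 = 6.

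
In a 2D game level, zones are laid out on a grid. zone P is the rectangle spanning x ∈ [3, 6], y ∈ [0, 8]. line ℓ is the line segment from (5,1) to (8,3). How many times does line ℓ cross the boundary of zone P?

The segment meets the boundary at (6,1.667).

1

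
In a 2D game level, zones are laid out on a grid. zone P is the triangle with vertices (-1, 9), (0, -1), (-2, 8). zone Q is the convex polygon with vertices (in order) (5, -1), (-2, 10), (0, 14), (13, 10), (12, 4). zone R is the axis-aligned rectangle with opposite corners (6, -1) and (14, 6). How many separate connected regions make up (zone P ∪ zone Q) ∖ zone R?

(zone P ∪ zone Q) ∖ zone R is a single connected region.

1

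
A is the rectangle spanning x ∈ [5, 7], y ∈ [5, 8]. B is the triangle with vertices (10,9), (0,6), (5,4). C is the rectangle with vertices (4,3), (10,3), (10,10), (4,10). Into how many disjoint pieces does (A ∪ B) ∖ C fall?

1

(A ∪ B) ∖ C is a single connected region.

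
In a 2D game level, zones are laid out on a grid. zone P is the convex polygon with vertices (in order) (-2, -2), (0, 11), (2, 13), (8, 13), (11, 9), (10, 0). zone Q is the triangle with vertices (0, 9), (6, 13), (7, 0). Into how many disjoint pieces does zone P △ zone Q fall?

1

zone P △ zone Q is a single connected region.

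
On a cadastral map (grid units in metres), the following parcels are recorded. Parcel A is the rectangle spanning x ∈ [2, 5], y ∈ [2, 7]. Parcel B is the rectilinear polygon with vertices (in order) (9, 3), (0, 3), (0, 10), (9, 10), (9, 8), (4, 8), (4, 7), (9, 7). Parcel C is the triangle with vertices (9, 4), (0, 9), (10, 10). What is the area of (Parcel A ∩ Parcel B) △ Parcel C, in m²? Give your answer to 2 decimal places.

40.41

|Parcel A ∩ Parcel B| = 12.
|(Parcel A ∩ Parcel B) ∩ Parcel C| = 0.5444.
|(Parcel A ∩ Parcel B) △ Parcel C| = 12 + 29.5 − 1.0889 = 40.41.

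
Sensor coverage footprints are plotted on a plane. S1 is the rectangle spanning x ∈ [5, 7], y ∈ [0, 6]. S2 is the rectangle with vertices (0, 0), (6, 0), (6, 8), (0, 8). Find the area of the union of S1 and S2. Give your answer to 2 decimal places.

54.00

By inclusion–exclusion:
Individual areas: |S1| = 12, |S2| = 48.
|S1∩S2|: x∈[5,6], y∈[0,6] → 1·6 = 6.
|S1 ∪ S2| = 60 − 6 = 54.00.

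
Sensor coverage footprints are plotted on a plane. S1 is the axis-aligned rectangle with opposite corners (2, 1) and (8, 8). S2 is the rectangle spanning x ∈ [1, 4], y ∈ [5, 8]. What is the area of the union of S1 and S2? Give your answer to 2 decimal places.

45.00

By inclusion–exclusion:
Individual areas: |S1| = 42, |S2| = 9.
|S1∩S2|: x∈[2,4], y∈[5,8] → 2·3 = 6.
|S1 ∪ S2| = 51 − 6 = 45.00.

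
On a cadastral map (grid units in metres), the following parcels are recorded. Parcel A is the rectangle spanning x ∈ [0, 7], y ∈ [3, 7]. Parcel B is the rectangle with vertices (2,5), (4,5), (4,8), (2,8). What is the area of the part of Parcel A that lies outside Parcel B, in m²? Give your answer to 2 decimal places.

24.00

|Parcel A∩Parcel B|: x∈[2,4], y∈[5,7] → 2·2 = 4.
|Parcel A| = 28.
|Parcel A ∖ Parcel B| = |Parcel A| − |Parcel A∩Parcel B| = 28 − 4 = 24.00.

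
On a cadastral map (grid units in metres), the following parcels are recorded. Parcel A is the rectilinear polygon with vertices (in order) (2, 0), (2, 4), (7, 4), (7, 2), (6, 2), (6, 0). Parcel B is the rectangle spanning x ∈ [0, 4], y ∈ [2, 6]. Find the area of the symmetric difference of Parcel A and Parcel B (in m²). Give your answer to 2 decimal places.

|Parcel A| = 18, |Parcel B| = 16, |Parcel A∩Parcel B| = 4.
|Parcel A △ Parcel B| = |Parcel A| + |Parcel B| − 2·|Parcel A∩Parcel B| = 18 + 16 − 8 = 26.00.

26.00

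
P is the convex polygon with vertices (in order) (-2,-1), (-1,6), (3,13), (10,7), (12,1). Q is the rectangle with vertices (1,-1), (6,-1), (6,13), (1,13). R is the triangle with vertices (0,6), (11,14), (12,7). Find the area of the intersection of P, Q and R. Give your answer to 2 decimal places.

The intersection is the polygon with vertices (6,6.5), (1,6.083), (1,6.727), (6,10.364).
By the shoelace formula its area is 11.27.

11.27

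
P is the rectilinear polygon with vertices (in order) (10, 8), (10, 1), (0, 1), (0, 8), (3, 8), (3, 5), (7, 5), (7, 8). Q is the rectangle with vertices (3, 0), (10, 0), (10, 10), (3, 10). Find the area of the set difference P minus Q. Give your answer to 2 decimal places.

21.00

|P| = 58, |P∩Q| = 37.
|P ∖ Q| = |P| − |P∩Q| = 58 − 37 = 21.00.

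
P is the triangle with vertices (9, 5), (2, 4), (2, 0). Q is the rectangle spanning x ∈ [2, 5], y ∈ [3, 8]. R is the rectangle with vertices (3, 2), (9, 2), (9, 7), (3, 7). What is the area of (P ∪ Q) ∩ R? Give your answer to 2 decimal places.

The region (P ∪ Q) ∩ R is the polygon with vertices (4.8,2), (3,2), (3,7), (5,7), (5,4.429), (9,5).
By the shoelace formula its area is 14.56.

14.56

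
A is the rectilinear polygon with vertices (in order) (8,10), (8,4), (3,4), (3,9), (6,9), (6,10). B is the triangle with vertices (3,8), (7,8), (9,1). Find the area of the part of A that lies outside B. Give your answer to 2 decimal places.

|A| = 27, |A∩B| = 11.3929.
|A ∖ B| = |A| − |A∩B| = 27 − 11.3929 = 15.61.

15.61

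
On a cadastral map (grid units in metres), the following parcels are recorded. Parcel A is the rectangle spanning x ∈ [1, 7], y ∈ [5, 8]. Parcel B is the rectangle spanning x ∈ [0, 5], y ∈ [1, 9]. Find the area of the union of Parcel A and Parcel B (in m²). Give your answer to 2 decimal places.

46.00

By inclusion–exclusion:
Individual areas: |Parcel A| = 18, |Parcel B| = 40.
|Parcel A∩Parcel B|: x∈[1,5], y∈[5,8] → 4·3 = 12.
|Parcel A ∪ Parcel B| = 58 − 12 = 46.00.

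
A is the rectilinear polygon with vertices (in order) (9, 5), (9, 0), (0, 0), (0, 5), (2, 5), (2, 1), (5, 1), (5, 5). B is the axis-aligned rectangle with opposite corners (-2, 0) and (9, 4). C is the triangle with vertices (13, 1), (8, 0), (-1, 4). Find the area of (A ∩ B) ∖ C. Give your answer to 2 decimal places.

|A ∩ B| = 27.
|(A ∩ B) ∩ C| = 7.9635.
|(A ∩ B) ∖ C| = 27 − 7.9635 = 19.04.

19.04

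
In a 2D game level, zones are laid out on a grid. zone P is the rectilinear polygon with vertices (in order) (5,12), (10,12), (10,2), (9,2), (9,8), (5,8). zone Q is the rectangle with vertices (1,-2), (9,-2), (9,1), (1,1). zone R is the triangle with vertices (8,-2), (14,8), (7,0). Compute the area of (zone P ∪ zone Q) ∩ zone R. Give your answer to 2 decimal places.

|zone P ∪ zone Q| = 50.
|(zone P ∪ zone Q) ∩ zone R| = 4.59.

4.59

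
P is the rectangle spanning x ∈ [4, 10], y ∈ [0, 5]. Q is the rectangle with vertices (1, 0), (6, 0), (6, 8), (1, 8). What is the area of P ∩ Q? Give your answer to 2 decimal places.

|P∩Q|: x∈[4,6], y∈[0,5] → 2·5 = 10.

10.00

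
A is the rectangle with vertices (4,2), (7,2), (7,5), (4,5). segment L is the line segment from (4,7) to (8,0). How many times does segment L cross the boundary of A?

The segment meets the boundary at (6.857,2), (5.143,5).

2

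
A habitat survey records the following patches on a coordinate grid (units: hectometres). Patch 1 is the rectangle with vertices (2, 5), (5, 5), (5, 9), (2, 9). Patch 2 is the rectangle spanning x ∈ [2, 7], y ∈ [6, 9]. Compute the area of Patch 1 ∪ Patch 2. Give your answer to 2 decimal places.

18.00

By inclusion–exclusion:
Individual areas: |Patch 1| = 12, |Patch 2| = 15.
|Patch 1∩Patch 2|: x∈[2,5], y∈[6,9] → 3·3 = 9.
|Patch 1 ∪ Patch 2| = 27 − 9 = 18.00.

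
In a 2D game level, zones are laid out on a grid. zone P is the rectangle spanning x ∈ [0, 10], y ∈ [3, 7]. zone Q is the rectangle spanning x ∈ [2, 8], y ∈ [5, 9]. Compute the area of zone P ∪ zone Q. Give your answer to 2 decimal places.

52.00

By inclusion–exclusion:
Individual areas: |zone P| = 40, |zone Q| = 24.
|zone P∩zone Q|: x∈[2,8], y∈[5,7] → 6·2 = 12.
|zone P ∪ zone Q| = 64 − 12 = 52.00.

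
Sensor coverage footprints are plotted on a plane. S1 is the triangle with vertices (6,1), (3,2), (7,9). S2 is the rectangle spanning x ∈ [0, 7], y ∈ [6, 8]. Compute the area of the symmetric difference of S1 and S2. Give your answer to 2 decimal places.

|S1| = 12.5, |S2| = 14, |S1∩S2| = 1.7857.
|S1 △ S2| = |S1| + |S2| − 2·|S1∩S2| = 12.5 + 14 − 3.5714 = 22.93.

22.93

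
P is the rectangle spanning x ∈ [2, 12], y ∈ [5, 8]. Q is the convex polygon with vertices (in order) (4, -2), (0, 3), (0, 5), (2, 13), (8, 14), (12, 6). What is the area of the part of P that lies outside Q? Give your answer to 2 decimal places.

|P| = 30, |P∩Q| = 28.5.
|P ∖ Q| = |P| − |P∩Q| = 30 − 28.5 = 1.50.

1.50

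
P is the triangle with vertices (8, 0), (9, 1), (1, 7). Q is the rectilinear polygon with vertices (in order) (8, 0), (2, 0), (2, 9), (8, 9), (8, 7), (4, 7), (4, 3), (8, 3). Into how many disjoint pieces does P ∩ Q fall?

P ∩ Q splits into 2 disjoint pieces (area 3.4583, area 1).

2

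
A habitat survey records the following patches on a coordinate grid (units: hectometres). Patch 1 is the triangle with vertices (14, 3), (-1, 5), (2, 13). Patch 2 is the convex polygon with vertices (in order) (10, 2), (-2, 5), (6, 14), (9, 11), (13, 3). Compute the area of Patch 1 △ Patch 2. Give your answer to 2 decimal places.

44.49

|Patch 1| = 63, |Patch 2| = 92, |Patch 1∩Patch 2| = 55.2565.
|Patch 1 △ Patch 2| = |Patch 1| + |Patch 2| − 2·|Patch 1∩Patch 2| = 63 + 92 − 110.513 = 44.49.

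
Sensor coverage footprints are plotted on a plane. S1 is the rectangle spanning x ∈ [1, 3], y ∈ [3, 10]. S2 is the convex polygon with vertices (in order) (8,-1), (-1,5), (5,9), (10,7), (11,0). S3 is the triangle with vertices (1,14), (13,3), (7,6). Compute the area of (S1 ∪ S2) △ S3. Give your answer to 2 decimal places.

73.43

|S1 ∪ S2| = 75.3333.
|(S1 ∪ S2) ∩ S3| = 8.4514.
|(S1 ∪ S2) △ S3| = 75.3333 + 15 − 16.9027 = 73.43.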